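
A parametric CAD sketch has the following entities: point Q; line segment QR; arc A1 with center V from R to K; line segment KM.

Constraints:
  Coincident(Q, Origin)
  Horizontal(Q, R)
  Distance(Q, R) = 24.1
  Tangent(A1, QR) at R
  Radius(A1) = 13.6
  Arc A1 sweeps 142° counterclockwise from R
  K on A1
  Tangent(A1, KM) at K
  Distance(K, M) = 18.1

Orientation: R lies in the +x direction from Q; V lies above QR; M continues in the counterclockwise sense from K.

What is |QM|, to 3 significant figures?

39.9

Q is at the origin; QR is horizontal with |QR| = 24.1 and R on the +x side, so R = (24.1, 0.00). Since A1 is tangent to QR there, VR ⟂ QR, so V = R + (0, 13.6) = (24.1, 13.6). On A1, R sits at bearing -90° from V; a 142° counterclockwise sweep puts K at bearing 52°, so K = V + 13.6·(cos 52°, sin 52°) = (32.5, 24.3). A1 meets KM tangentially, so VK is at right angles to KM, so KM runs along (−sin 52°, cos 52°); with |KM| = 18.1, M = (18.2, 35.5). Then |QM| = |M − Q| = 39.9.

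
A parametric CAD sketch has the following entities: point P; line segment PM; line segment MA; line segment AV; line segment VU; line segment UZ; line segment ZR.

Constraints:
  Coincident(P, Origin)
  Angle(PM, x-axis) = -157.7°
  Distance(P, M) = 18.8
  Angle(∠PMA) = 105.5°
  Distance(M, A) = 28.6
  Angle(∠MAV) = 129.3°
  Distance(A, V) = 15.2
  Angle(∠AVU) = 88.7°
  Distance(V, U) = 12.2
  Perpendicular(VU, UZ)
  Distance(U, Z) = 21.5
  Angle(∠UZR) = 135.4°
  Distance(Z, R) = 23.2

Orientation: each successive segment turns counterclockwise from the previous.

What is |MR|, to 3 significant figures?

27.5

VU is perpendicular to UZ, so UZ runs at 149°; with |UZ| = 21.5, Z = (-13.3, -22.1). ∠UZR = 135.4° gives ZR at -167° from the x-axis; with |ZR| = 23.2, R = (-35.8, -27.5). Then |MR| = |R − M| = 27.5.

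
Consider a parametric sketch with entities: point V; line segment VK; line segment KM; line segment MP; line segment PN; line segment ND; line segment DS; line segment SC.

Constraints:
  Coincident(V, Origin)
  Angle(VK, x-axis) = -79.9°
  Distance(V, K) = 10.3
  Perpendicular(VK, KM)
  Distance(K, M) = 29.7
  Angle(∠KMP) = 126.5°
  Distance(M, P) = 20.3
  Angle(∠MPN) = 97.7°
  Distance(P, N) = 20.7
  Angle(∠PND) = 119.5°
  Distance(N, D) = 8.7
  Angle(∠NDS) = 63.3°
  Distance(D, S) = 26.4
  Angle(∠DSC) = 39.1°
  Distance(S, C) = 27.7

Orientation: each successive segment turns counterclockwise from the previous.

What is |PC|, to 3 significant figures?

21.5

V is at the origin; VK runs at -79.9° with length 10.3, so K = (1.81, -10.1). VK is perpendicular to KM, so KM runs at 10.1°; with |KM| = 29.7, M = (31.0, -4.93). ∠KMP = 126.5° gives MP at 63.6° from the x-axis; with |MP| = 20.3, P = (40.1, 13.3). ∠MPN = 97.7° gives PN at 146° from the x-axis; with |PN| = 20.7, N = (22.9, 24.9). ∠PND = 119.5° gives ND at -154° from the x-axis; with |ND| = 8.7, D = (15.1, 21.0). ∠NDS = 63.3° gives DS at -36.9° from the x-axis; with |DS| = 26.4, S = (36.3, 5.14). ∠DSC = 39.1° gives SC at 104° from the x-axis; with |SC| = 27.7, C = (29.5, 32.0). Then |PC| = |C − P| = 21.5.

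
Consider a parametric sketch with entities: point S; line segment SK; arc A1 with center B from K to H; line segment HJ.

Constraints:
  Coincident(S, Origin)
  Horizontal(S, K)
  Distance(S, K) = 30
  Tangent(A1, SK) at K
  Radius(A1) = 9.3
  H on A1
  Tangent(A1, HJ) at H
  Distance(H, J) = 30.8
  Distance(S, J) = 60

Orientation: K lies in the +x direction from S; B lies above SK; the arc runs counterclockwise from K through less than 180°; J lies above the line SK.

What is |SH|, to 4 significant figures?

39.42

Checks: S.y = 0.00, K.y = 0.00 ✓; |BH| = 9.300 ✓; ∠(BH, HJ) = 90.00° ✓; |HJ| = 30.80 ✓; |SJ| = 60.00 ✓.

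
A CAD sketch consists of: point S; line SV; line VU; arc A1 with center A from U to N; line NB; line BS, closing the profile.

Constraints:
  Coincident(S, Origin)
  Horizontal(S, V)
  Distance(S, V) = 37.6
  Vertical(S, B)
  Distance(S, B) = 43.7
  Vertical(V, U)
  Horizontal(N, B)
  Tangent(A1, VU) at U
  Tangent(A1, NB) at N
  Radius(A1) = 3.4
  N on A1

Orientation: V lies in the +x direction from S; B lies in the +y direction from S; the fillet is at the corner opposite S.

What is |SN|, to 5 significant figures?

55.492

S is at the origin; SV is horizontal with |SV| = 37.6 and V on the +x side, so V = (37.600, 0.0000). S and B share the same x with |SB| = 43.7 and B on the +y side, so B = (0.0000, 43.700). The virtual corner opposite S is at (37.600, 43.700). A1 meets VU tangentially, so AU is at right angles to VU and A1 meets NB tangentially, so AN is at right angles to NB, with radius 3.4, so the center A sits 3.4 in from both sides at A = (34.200, 40.300). That places the tangent points at U = (37.600, 40.300) on VU and N = (34.200, 43.700) on NB. Then |SN| = |N − S| = 55.492.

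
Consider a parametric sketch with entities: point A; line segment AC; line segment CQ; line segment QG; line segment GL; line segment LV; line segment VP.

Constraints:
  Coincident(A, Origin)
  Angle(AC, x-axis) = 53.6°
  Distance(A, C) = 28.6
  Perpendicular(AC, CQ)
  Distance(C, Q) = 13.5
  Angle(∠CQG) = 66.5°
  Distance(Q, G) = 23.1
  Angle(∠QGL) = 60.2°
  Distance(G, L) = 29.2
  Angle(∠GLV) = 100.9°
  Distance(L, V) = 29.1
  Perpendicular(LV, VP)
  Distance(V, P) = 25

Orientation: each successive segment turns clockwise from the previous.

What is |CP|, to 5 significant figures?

25.849

∠GLV = 100.9° gives LV at 11.200° from the x-axis; with |LV| = 29.1, V = (36.246, 38.276). The perpendicularity gives VP at right angles to LV, so VP runs at -78.800°; with |VP| = 25.0, P = (41.102, 13.752). Then |CP| = |P − C| = 25.849.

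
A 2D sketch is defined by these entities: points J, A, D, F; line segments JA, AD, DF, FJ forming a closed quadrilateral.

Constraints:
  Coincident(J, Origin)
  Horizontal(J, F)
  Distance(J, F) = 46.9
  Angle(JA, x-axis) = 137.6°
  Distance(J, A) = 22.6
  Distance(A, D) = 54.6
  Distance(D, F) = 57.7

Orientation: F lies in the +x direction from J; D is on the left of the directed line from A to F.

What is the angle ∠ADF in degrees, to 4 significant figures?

71.16°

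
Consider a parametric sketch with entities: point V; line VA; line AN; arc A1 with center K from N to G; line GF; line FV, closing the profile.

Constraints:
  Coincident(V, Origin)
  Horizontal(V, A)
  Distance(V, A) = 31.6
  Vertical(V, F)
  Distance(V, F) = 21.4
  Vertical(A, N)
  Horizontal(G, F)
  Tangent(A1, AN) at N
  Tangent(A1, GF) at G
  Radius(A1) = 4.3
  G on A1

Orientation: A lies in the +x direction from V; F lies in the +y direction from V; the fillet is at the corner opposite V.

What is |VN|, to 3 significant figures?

35.9

V is at the origin; V and A share the same y with |VA| = 31.6 and A on the +x side, so A = (31.6, 0.00). V and F share the same x with |VF| = 21.4 and F on the +y side, so F = (0.00, 21.4). The virtual corner opposite V is at (31.6, 21.4). Since A1 is tangent to AN there, KN ⟂ AN and the tangent condition forces KG to be normal to GF, with radius 4.3, so the center K sits 4.3 in from both sides at K = (27.3, 17.1). That places the tangent points at N = (31.6, 17.1) on AN and G = (27.3, 21.4) on GF. Then |VN| = |N − V| = 35.9.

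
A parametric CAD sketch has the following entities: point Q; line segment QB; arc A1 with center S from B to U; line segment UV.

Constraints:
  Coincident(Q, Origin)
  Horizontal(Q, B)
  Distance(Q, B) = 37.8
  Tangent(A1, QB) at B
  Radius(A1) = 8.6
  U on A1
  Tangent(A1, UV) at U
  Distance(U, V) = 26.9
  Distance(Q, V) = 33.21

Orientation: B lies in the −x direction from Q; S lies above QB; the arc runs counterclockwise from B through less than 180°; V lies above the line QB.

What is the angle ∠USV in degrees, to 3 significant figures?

72.3°

Checks: |SU| = 8.600 ✓; ∠(SU, UV) = 90.00° ✓; |UV| = 26.90 ✓; |QV| = 33.21 ✓.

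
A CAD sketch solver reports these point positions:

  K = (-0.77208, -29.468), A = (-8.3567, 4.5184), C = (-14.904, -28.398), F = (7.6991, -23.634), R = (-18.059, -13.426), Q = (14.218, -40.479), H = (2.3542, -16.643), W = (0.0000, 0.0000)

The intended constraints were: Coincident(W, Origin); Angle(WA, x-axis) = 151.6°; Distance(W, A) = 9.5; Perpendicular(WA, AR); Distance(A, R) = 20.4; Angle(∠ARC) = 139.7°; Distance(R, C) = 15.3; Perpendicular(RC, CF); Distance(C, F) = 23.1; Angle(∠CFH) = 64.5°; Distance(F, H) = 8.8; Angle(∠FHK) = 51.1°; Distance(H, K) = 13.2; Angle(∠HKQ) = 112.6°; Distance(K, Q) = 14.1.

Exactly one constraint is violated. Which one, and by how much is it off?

Distance(K, Q) = 14.1 — off by 4.50.

W = (0.00, 0.00) ✓; WA at 151.6° ✓; |WA| = 9.500 ✓; ∠(WA, AR) = 90.00° ✓; |AR| = 20.40 ✓; ∠ARC = 139.7° ✓; |RC| = 15.30 ✓; ∠(RC, CF) = 90.00° ✓; |CF| = 23.10 ✓; ∠CFH = 64.50° ✓; |FH| = 8.800 ✓; ∠FHK = 51.10° ✓; |HK| = 13.20 ✓; ∠HKQ = 112.6° ✓; |KQ| = 18.60 ✗.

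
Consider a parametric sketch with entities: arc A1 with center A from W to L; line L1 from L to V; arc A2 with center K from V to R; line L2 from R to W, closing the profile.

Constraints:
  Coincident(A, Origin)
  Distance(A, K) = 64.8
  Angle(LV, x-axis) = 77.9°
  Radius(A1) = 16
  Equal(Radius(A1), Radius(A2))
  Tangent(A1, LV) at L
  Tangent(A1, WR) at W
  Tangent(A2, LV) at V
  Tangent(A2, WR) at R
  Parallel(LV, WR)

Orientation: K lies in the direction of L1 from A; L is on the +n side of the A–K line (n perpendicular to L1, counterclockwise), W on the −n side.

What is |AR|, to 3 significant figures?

66.7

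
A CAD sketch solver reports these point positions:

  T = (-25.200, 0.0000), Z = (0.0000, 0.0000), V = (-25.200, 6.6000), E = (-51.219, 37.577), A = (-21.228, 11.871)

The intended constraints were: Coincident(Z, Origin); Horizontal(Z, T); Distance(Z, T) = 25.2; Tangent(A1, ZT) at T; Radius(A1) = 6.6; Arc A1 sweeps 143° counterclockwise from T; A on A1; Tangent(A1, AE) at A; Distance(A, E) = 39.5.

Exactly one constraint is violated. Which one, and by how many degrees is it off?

Tangent(A1, AE) at A — off by 3.60°.

Z = (0.00, 0.00) ✓; Z.y = 0.00, T.y = 0.00 ✓; |ZT| = 25.20 ✓; ∠(VT, TZ) = 90.00° ✓; |VT| = 6.600 ✓; bearing(V→A) − bearing(V→T) = 143.0° ✓; |VA| = 6.600 ✓; ∠(VA, AE) = 93.60° ✗; |AE| = 39.50 ✓.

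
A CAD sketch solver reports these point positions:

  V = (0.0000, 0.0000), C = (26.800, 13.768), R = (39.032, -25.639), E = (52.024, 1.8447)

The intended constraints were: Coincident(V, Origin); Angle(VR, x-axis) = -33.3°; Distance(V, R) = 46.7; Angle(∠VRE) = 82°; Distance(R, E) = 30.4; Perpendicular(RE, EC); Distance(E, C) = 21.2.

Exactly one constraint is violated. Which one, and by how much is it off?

Distance(E, C) = 21.2 — off by 6.70.

V = (0.00, 0.00) ✓; VR at -33.30° ✓; |VR| = 46.70 ✓; ∠VRE = 82.00° ✓; |RE| = 30.40 ✓; ∠(RE, EC) = 90.00° ✓; |EC| = 27.90 ✗.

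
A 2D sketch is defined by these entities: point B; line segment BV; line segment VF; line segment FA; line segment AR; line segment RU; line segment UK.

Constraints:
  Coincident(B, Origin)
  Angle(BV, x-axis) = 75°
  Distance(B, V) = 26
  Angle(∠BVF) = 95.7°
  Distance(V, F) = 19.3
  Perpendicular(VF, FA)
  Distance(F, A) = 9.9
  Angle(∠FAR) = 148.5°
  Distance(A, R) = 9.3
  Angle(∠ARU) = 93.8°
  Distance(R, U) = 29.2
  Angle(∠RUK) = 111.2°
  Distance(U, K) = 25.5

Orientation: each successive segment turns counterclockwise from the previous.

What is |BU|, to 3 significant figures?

23.3

B is at the origin; BV runs at 75.0° with length 26.0, so V = (6.73, 25.1). ∠BVF = 95.7° gives VF at 159° from the x-axis; with |VF| = 19.3, F = (-11.3, 31.9). VF is perpendicular to FA, so FA runs at -111°; with |FA| = 9.9, A = (-14.8, 22.7). ∠FAR = 148.5° gives AR at -79.2° from the x-axis; with |AR| = 9.3, R = (-13.1, 13.5). ∠ARU = 93.8° gives RU at 7.00° from the x-axis; with |RU| = 29.2, U = (15.9, 17.1). Then |BU| = |U − B| = 23.3.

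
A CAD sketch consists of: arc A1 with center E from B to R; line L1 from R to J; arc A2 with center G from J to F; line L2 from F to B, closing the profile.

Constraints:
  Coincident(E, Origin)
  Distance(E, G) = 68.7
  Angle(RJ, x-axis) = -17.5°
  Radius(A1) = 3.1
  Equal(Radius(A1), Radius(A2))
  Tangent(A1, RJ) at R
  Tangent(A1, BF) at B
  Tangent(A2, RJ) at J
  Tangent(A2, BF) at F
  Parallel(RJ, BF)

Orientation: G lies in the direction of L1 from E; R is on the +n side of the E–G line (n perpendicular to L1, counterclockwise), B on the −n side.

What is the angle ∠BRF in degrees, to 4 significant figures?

84.84°

Tangency of A1 to both parallel lines with radius 3.1 puts R and B at E ± 3.1·n: R = (0.9322, 2.957), B = (-0.9322, -2.957). Equal radii place J and F the same way about G: J = G + 3.1·n = (66.45, -17.70), F = G − 3.1·n = (64.59, -23.62). Then cos ∠BRF = RB·RF / (|RB||RF|), giving 84.84°.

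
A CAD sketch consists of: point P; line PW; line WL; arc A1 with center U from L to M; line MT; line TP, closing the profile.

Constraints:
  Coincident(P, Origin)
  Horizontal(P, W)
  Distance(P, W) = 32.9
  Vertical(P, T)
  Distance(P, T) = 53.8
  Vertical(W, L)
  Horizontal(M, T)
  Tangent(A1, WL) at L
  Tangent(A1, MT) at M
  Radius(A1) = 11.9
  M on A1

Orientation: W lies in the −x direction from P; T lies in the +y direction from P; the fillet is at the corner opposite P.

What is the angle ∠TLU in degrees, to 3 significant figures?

19.9°

P is at the origin; P and W share the same y with |PW| = 32.9 and W on the −x side, so W = (-32.9, 0.00). P and T share the same x with |PT| = 53.8 and T on the +y side, so T = (0.00, 53.8). The virtual corner opposite P is at (-32.9, 53.8). The tangent condition forces UL to be normal to WL and the tangent condition forces UM to be normal to MT, with radius 11.9, so the center U sits 11.9 in from both sides at U = (-21.0, 41.9). That places the tangent points at L = (-32.9, 41.9) on WL and M = (-21.0, 53.8) on MT. Then cos ∠TLU = LT·LU / (|LT||LU|), giving 19.9°.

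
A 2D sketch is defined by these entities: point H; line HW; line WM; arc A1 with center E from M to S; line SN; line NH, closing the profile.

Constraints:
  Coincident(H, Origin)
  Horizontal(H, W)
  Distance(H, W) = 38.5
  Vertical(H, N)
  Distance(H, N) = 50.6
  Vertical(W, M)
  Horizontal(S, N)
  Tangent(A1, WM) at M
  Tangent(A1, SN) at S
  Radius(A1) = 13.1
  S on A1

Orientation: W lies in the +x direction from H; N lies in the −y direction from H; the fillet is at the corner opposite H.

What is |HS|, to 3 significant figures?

56.6

H is at the origin; HW is horizontal with |HW| = 38.5 and W on the +x side, so W = (38.5, 0.00). H and N share the same x with |HN| = 50.6 and N on the −y side, so N = (0.00, -50.6). The virtual corner opposite H is at (38.5, -50.6). The tangent condition forces EM to be normal to WM and tangency of A1 to SN means the radius ES is perpendicular to SN, with radius 13.1, so the center E sits 13.1 in from both sides at E = (25.4, -37.5). That places the tangent points at M = (38.5, -37.5) on WM and S = (25.4, -50.6) on SN. Then |HS| = |S − H| = 56.6.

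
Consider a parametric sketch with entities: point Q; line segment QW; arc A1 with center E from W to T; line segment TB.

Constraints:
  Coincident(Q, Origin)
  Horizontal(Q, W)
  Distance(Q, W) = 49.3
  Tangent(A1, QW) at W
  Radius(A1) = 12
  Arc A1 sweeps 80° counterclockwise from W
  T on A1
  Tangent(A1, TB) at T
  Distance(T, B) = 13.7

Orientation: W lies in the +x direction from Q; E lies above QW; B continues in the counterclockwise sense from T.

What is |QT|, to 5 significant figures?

61.917

Q is at the origin; Q and W share the same y with |QW| = 49.3 and W on the +x side, so W = (49.300, 0.0000). A1 meets QW tangentially, so EW is at right angles to QW, so E = W + (0, 12) = (49.300, 12.000). On A1, W sits at bearing -90° from E; an 80° counterclockwise sweep puts T at bearing -10°, so T = E + 12.0·(cos -10°, sin -10°) = (61.118, 9.9162). Then |QT| = |T − Q| = 61.917.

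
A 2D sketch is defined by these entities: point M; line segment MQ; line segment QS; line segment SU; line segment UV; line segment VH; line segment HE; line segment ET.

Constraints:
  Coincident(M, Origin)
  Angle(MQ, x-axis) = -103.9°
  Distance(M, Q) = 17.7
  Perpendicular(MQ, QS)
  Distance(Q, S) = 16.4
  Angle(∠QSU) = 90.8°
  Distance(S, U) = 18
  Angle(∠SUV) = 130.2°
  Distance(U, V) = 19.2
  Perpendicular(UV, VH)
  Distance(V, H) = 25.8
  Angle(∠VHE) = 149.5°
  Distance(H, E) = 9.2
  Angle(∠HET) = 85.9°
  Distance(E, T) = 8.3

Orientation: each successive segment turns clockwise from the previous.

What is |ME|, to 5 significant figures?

22.681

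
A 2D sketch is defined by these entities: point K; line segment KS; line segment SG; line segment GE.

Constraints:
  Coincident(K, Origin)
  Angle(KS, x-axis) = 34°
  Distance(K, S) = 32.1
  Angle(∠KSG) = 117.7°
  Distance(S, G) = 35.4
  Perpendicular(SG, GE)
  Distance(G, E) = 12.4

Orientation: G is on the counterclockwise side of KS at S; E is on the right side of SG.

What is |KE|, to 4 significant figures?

64.80

∠KSG = 117.7°, so SG runs at 34.0° + (180° − 117.7°) = 96.30° from the x-axis; with |SG| = 35.4, G = S + 35.4·(cos 96.30°, sin 96.30°) = (22.73, 53.14). SG ⟂ GE; with |GE| = 12.4 on the right of SG, E = G + 12.4·(0.9940, 0.1097) = (35.05, 54.50). Then |KE| = |E − K| = 64.80.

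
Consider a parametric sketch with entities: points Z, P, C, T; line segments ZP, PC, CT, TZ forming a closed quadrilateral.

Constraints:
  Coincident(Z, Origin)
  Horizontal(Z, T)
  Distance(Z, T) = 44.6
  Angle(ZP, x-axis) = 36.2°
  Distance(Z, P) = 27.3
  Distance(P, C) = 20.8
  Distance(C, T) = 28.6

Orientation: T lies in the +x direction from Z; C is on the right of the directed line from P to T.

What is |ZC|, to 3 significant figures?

16.7

Checks: Z = (0.00, 0.00) ✓; |PC| = 20.80 ✓; |CT| = 28.60 ✓.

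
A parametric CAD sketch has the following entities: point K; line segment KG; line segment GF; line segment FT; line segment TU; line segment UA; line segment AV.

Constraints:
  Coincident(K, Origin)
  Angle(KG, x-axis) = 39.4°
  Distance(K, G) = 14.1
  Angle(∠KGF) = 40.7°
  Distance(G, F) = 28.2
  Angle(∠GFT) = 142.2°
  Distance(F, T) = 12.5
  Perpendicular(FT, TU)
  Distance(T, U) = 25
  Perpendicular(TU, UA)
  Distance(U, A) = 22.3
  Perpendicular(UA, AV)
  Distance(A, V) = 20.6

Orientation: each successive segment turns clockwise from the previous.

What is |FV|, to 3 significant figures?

10.7

K is at the origin; KG runs at 39.4° with length 14.1, so G = (10.9, 8.95). ∠KGF = 40.7° gives GF at -99.9° from the x-axis; with |GF| = 28.2, F = (6.05, -18.8). ∠GFT = 142.2° gives FT at -138° from the x-axis; with |FT| = 12.5, T = (-3.20, -27.2). The perpendicularity gives TU at right angles to FT, so TU runs at 132°; with |TU| = 25.0, U = (-20.0, -8.75). TU is perpendicular to UA, so UA runs at 42.3°; with |UA| = 22.3, A = (-3.53, 6.26). UA is perpendicular to AV, so AV runs at -47.7°; with |AV| = 20.6, V = (10.3, -8.98). Then |FV| = |V − F| = 10.7.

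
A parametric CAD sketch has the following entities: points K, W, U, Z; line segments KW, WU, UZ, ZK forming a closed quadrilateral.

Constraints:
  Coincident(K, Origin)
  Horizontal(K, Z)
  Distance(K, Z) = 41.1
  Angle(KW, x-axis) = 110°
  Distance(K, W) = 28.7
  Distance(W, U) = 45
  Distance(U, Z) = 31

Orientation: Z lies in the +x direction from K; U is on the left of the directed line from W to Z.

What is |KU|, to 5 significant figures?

46.402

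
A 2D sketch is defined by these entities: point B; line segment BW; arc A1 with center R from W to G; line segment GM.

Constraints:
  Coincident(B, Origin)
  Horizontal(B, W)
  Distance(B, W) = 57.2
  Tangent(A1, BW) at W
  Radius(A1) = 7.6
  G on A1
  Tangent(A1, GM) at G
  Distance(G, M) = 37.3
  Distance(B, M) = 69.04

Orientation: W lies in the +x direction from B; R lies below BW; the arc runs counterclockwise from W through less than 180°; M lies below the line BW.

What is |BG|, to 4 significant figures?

50.27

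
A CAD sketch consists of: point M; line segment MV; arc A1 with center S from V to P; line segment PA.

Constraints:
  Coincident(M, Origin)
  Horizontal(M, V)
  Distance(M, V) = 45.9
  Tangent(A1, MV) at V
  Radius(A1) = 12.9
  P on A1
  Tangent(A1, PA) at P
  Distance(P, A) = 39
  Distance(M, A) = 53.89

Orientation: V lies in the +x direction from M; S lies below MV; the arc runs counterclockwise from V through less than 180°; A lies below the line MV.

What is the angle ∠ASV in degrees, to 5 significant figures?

148.65°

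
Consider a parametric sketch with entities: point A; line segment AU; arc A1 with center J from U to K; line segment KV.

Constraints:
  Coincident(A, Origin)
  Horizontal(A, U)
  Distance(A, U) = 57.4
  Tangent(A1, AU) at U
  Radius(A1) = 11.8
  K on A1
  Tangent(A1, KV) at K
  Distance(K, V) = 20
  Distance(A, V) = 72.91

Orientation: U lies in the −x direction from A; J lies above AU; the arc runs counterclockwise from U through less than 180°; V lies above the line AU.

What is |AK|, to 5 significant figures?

53.701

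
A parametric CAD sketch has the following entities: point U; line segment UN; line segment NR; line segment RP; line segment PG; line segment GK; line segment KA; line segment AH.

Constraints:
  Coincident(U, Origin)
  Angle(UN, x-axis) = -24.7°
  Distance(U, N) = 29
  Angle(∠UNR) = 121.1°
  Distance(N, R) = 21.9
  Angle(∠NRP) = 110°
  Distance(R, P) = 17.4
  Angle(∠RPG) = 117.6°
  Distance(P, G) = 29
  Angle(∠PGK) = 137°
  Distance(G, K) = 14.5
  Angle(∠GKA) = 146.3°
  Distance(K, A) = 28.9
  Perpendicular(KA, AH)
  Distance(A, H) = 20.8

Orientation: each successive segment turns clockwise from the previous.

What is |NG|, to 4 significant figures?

38.67

U is at the origin; UN runs at -24.7° with length 29.0, so N = (26.35, -12.12). ∠UNR = 121.1° gives NR at -83.60° from the x-axis; with |NR| = 21.9, R = (28.79, -33.88). ∠NRP = 110.0° gives RP at -153.6° from the x-axis; with |RP| = 17.4, P = (13.20, -41.62). ∠RPG = 117.6° gives PG at 144.0° from the x-axis; with |PG| = 29.0, G = (-10.26, -24.57). Then |NG| = |G − N| = 38.67.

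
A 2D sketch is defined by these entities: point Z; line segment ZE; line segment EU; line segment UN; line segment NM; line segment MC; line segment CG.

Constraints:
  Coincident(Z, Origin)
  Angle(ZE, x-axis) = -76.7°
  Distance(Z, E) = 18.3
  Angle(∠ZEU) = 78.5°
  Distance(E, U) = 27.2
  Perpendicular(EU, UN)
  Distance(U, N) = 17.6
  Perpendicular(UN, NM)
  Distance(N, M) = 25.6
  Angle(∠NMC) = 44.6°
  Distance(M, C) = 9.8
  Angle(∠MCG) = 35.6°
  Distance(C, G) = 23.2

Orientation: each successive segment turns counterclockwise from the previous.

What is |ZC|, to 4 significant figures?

8.737

UN is perpendicular to NM, so NM runs at -155.2°; with |NM| = 25.6, M = (-1.720, -1.161). ∠NMC = 44.6° gives MC at -19.80° from the x-axis; with |MC| = 9.8, C = (7.501, -4.481). Then |ZC| = |C − Z| = 8.737.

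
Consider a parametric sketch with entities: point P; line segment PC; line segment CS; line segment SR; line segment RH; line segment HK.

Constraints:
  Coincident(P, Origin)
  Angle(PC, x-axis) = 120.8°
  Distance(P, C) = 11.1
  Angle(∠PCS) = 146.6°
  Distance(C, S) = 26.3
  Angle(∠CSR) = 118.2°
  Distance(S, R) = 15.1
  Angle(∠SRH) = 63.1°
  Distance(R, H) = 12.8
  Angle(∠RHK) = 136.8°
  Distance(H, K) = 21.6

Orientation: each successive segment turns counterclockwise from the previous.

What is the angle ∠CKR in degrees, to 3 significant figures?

144°

∠SRH = 63.1° gives RH at -27.1° from the x-axis; with |RH| = 12.8, H = (-30.2, 6.27). ∠RHK = 136.8° gives HK at 16.1° from the x-axis; with |HK| = 21.6, K = (-9.43, 12.3). Then cos ∠CKR = KC·KR / (|KC||KR|), giving 144°.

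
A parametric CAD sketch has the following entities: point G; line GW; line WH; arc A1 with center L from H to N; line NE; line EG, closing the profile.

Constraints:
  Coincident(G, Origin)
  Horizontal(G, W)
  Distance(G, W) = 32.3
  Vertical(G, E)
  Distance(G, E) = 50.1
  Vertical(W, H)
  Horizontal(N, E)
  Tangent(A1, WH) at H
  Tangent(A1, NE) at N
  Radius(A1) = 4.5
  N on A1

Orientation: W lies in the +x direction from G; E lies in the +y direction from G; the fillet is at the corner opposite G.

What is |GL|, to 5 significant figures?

53.406

G is at the origin; G and W share the same y with |GW| = 32.3 and W on the +x side, so W = (32.300, 0.0000). GE is vertical with |GE| = 50.1 and E on the +y side, so E = (0.0000, 50.100). The virtual corner opposite G is at (32.300, 50.100). A1 meets WH tangentially, so LH is at right angles to WH and since A1 is tangent to NE there, LN ⟂ NE, with radius 4.5, so the center L sits 4.5 in from both sides at L = (27.800, 45.600). Then |GL| = |L − G| = 53.406.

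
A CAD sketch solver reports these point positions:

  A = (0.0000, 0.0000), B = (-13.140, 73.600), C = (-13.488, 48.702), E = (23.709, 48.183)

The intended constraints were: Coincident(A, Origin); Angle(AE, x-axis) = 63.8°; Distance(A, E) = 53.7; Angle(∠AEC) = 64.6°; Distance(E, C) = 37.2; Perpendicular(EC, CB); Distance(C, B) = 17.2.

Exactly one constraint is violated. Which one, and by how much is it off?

Distance(C, B) = 17.2 — off by 7.70.

A = (0.00, 0.00) ✓; AE at 63.80° ✓; |AE| = 53.70 ✓; ∠AEC = 64.60° ✓; |EC| = 37.20 ✓; ∠(EC, CB) = 90.00° ✓; |CB| = 24.90 ✗.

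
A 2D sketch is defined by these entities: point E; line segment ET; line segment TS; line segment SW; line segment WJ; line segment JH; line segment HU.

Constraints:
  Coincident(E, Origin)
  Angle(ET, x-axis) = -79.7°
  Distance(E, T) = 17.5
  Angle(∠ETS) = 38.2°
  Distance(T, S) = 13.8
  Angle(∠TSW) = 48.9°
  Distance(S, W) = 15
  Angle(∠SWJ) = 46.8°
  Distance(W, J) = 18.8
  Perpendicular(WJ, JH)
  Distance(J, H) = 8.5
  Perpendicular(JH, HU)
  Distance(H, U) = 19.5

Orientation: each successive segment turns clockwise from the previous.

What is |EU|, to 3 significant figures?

1.33

E is at the origin; ET runs at -79.7° with length 17.5, so T = (3.13, -17.2). ∠ETS = 38.2° gives TS at 138° from the x-axis; with |TS| = 13.8, S = (-7.21, -8.07). ∠TSW = 48.9° gives SW at 7.40° from the x-axis; with |SW| = 15.0, W = (7.67, -6.14). ∠SWJ = 46.8° gives WJ at -126° from the x-axis; with |WJ| = 18.8, J = (-3.33, -21.4). WJ ⟂ JH, so JH runs at 144°; with |JH| = 8.5, H = (-10.2, -16.4). JH ⟂ HU, so HU runs at 54.2°; with |HU| = 19.5, U = (1.18, -0.602). Then |EU| = |U − E| = 1.33.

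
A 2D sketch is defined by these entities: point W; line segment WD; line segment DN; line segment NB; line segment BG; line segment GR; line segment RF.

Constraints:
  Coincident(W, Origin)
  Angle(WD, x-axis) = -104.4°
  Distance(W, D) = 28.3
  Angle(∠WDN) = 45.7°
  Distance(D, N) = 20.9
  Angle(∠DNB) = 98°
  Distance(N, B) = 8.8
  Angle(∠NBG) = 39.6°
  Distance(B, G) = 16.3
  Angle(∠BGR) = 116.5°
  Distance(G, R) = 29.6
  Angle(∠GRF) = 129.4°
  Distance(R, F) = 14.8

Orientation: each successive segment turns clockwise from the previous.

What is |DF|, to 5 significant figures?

48.500

W is at the origin; WD runs at -104.4° with length 28.3, so D = (-7.0379, -27.411). ∠WDN = 45.7° gives DN at 121.30° from the x-axis; with |DN| = 20.9, N = (-17.896, -9.5527). ∠DNB = 98.0° gives NB at 39.300° from the x-axis; with |NB| = 8.8, B = (-11.086, -3.9790). ∠NBG = 39.6° gives BG at -101.10° from the x-axis; with |BG| = 16.3, G = (-14.224, -19.974). ∠BGR = 116.5° gives GR at -164.60° from the x-axis; with |GR| = 29.6, R = (-42.761, -27.834). ∠GRF = 129.4° gives RF at 144.80° from the x-axis; with |RF| = 14.8, F = (-54.855, -19.303). Then |DF| = |F − D| = 48.500.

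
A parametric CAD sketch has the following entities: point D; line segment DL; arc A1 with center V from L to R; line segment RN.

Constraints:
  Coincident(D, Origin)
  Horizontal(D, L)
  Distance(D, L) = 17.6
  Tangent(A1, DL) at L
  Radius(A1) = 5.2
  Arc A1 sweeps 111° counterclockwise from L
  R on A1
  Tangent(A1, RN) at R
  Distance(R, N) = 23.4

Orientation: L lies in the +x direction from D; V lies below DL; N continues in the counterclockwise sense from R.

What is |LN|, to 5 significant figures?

29.124

On A1, L sits at bearing 90° from V; a 111° counterclockwise sweep puts R at bearing 201°, so R = V + 5.2·(cos 201°, sin 201°) = (12.745, -7.0635). A1 meets RN tangentially, so VR is at right angles to RN, so RN runs along (−sin 201°, cos 201°); with |RN| = 23.4, N = (21.131, -28.909). Then |LN| = |N − L| = 29.124.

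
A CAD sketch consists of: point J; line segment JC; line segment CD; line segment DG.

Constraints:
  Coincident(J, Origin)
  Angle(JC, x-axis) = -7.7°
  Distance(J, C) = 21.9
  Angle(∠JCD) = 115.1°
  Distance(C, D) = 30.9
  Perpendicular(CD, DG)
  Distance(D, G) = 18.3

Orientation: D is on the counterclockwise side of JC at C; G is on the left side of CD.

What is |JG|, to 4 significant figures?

40.22

J is at the origin; JC runs at -7.7° with length 21.9, so C = 21.9·(cos -7.7°, sin -7.7°) = (21.70, -2.934). ∠JCD = 115.1°, so CD runs at -7.7° + (180° − 115.1°) = 57.20° from the x-axis; with |CD| = 30.9, D = C + 30.9·(cos 57.20°, sin 57.20°) = (38.44, 23.04). CD ⟂ DG; with |DG| = 18.3 on the left of CD, G = D + 18.3·(-0.8406, 0.5417) = (23.06, 32.95). Then |JG| = |G − J| = 40.22.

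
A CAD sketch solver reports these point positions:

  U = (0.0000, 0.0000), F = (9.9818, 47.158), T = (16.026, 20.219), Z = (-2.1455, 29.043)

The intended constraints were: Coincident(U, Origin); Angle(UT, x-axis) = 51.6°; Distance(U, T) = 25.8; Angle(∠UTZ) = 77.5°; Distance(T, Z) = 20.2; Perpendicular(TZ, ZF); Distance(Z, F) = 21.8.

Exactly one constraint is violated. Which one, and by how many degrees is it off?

Perpendicular(TZ, ZF) — off by 7.90°.

U = (0.00, 0.00) ✓; UT at 51.60° ✓; |UT| = 25.80 ✓; ∠UTZ = 77.50° ✓; |TZ| = 20.20 ✓; ∠(TZ, ZF) = 97.90° ✗; |ZF| = 21.80 ✓.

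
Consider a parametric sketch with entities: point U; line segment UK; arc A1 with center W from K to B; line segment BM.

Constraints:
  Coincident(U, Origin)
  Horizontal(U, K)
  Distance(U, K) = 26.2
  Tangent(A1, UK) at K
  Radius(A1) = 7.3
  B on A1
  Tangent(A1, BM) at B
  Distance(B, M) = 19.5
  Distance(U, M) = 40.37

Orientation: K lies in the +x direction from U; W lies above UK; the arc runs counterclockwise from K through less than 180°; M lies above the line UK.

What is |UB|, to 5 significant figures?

34.489

U is at the origin; U and K share the same y with |UK| = 26.2 and K on the +x side, so K = (26.200, 0.0000). The tangent condition forces WK to be normal to UK, so W = K + (0, 7.3) = (26.200, 7.3000). Since WB ⟂ BM (tangency), |WM| = √(7.3² + 19.5²) = 20.822 regardless of where B sits on A1. So M lies on both circle(U, 40.37) and circle(W, 20.822); the above-UK intersection is M = (29.169, 27.909). B is the foot of the tangent from M: B = (33.332, 8.8583).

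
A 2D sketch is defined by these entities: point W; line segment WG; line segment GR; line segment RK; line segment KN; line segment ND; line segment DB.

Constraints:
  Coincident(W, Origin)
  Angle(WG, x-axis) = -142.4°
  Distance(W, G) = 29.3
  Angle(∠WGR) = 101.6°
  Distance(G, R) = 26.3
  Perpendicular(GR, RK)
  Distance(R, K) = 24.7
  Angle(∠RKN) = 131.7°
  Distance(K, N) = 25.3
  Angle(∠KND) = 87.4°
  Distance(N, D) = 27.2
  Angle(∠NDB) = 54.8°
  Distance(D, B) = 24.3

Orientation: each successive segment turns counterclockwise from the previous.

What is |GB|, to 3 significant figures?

23.7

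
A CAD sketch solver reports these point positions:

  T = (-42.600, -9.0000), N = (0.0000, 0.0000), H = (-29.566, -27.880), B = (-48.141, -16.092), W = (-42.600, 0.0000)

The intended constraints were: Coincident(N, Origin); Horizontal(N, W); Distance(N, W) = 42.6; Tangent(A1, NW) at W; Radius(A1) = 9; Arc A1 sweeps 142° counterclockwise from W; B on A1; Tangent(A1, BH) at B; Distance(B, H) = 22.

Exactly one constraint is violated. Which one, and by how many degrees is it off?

Tangent(A1, BH) at B — off by 5.60°.

N = (0.00, 0.00) ✓; N.y = 0.00, W.y = 0.00 ✓; |NW| = 42.60 ✓; ∠(TW, WN) = 90.00° ✓; |TW| = 9.000 ✓; bearing(T→B) − bearing(T→W) = 142.0° ✓; |TB| = 9.000 ✓; ∠(TB, BH) = 84.40° ✗; |BH| = 22.00 ✓.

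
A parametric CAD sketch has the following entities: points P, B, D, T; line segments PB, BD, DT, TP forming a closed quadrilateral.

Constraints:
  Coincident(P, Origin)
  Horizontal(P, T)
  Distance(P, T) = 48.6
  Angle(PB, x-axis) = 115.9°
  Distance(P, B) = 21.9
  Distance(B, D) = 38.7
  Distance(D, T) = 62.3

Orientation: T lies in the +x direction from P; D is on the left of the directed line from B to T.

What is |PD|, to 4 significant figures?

52.76

P is at the origin; PT is horizontal with |PT| = 48.6 and T in +x, so T = (48.6, 0). PB runs at 115.9° with |PB| = 21.9, so B = (-9.566, 19.70). D is determined by |BD| = 38.7 and |DT| = 62.3 together: it lies at the intersection of circle(B, 38.7) and circle(T, 62.3). With |BT| = 61.41, the foot of the radical line on BT is 11.30 from B and the perpendicular offset is √(38.7² − 11.30²) = 37.01. Taking the left-of-BT solution: D = (13.01, 51.13).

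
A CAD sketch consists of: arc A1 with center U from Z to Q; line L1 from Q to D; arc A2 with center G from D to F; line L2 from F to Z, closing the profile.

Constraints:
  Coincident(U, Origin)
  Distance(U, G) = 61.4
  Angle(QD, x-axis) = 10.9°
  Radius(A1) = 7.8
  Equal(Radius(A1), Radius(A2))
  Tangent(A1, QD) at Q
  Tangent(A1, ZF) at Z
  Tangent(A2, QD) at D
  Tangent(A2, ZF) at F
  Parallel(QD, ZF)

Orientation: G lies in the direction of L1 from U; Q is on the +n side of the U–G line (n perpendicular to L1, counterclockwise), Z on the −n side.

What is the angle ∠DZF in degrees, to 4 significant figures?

14.26°

The slot axis is L1's direction at 10.9°, so u = (cos 10.9°, sin 10.9°) = (0.9820, 0.1891) and n = (−sin 10.9°, cos 10.9°) = (-0.1891, 0.9820). U is at the origin and G lies 61.4 along u from U, so G = 61.4·u = (60.29, 11.61). Tangency of A1 to both parallel lines with radius 7.8 puts Q and Z at U ± 7.8·n: Q = (-1.475, 7.659), Z = (1.475, -7.659). Equal radii place D and F the same way about G: D = G + 7.8·n = (58.82, 19.27), F = G − 7.8·n = (61.77, 3.951). Then cos ∠DZF = ZD·ZF / (|ZD||ZF|), giving 14.26°.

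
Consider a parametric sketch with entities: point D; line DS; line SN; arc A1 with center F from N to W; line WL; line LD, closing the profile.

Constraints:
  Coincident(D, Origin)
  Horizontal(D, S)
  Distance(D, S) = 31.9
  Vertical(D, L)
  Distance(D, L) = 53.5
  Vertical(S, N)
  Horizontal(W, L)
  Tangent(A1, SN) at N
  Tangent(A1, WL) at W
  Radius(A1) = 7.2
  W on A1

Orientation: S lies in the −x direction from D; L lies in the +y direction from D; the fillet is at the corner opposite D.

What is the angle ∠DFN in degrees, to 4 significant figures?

118.1°

D is at the origin; D and S share the same y with |DS| = 31.9 and S on the −x side, so S = (-31.90, 0.000). D and L share the same x with |DL| = 53.5 and L on the +y side, so L = (0.000, 53.50). The virtual corner opposite D is at (-31.90, 53.50). A1 meets SN tangentially, so FN is at right angles to SN and the tangent condition forces FW to be normal to WL, with radius 7.2, so the center F sits 7.2 in from both sides at F = (-24.70, 46.30). That places the tangent points at N = (-31.90, 46.30) on SN and W = (-24.70, 53.50) on WL. Then cos ∠DFN = FD·FN / (|FD||FN|), giving 118.1°.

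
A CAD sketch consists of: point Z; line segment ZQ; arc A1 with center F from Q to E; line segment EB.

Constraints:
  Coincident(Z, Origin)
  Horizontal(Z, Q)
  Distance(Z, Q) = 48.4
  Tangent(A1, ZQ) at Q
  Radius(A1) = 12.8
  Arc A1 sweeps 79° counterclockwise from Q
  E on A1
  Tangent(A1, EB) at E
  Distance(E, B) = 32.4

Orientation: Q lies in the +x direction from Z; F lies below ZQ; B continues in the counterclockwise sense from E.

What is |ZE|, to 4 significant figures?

37.30

Z is at the origin; ZQ is horizontal with |ZQ| = 48.4 and Q on the +x side, so Q = (48.40, 0.000). Tangency of A1 to ZQ means the radius FQ is perpendicular to ZQ, so F = Q + (0, -12.8) = (48.40, -12.80). On A1, Q sits at bearing 90° from F; a 79° counterclockwise sweep puts E at bearing 169°, so E = F + 12.8·(cos 169°, sin 169°) = (35.84, -10.36). Then |ZE| = |E − Z| = 37.30.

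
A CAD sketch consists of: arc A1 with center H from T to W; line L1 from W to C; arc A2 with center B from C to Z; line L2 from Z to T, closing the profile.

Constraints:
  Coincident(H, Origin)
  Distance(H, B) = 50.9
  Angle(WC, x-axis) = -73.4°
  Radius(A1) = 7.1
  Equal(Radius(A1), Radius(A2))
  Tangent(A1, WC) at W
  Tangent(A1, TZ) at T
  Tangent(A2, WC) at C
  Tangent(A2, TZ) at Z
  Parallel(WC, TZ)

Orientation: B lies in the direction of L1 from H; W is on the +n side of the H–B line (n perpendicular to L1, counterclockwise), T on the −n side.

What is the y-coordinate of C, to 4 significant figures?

-46.75

The slot axis is L1's direction at -73.4°, so u = (cos -73.4°, sin -73.4°) = (0.2857, -0.9583) and n = (−sin -73.4°, cos -73.4°) = (0.9583, 0.2857). H is at the origin and B lies 50.9 along u from H, so B = 50.9·u = (14.54, -48.78). Tangency of A1 to both parallel lines with radius 7.1 puts W and T at H ± 7.1·n: W = (6.804, 2.028), T = (-6.804, -2.028). Equal radii place C and Z the same way about B: C = B + 7.1·n = (21.35, -46.75), Z = B − 7.1·n = (7.737, -50.81). So C.y = -46.75.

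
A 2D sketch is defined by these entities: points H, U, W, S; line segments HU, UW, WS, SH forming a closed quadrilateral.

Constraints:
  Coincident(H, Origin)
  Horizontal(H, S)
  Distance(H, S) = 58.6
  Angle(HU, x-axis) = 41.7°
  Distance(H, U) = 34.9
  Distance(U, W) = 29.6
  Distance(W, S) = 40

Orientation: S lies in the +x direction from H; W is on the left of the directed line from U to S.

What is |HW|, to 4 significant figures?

64.31

Checks: |UW| = 29.60 ✓; |WS| = 40.00 ✓.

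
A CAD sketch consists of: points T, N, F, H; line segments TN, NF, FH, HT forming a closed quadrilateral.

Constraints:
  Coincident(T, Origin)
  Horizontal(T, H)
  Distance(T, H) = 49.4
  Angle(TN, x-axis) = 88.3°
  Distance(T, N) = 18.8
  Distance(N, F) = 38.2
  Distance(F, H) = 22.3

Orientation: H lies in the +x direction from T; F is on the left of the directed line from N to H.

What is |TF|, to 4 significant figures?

43.42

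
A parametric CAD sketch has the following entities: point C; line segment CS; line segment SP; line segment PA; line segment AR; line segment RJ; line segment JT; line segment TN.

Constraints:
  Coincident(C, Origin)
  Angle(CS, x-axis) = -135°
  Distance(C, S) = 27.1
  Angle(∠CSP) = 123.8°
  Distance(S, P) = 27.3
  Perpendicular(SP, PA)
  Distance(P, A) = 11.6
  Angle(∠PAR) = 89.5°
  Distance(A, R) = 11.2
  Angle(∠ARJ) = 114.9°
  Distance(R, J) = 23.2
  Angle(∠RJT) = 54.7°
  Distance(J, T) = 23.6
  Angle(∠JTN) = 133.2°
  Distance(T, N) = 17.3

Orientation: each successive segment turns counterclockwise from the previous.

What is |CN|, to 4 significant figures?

55.57

C is at the origin; CS runs at -135.0° with length 27.1, so S = (-19.16, -19.16). ∠CSP = 123.8° gives SP at -78.80° from the x-axis; with |SP| = 27.3, P = (-13.86, -45.94). SP ⟂ PA, so PA runs at 11.20°; with |PA| = 11.6, A = (-2.481, -43.69). ∠PAR = 89.5° gives AR at 101.7° from the x-axis; with |AR| = 11.2, R = (-4.752, -32.72). ∠ARJ = 114.9° gives RJ at 166.8° from the x-axis; with |RJ| = 23.2, J = (-27.34, -27.42). ∠RJT = 54.7° gives JT at -67.90° from the x-axis; with |JT| = 23.6, T = (-18.46, -49.29). ∠JTN = 133.2° gives TN at -21.10° from the x-axis; with |TN| = 17.3, N = (-2.320, -55.52). Then |CN| = |N − C| = 55.57.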